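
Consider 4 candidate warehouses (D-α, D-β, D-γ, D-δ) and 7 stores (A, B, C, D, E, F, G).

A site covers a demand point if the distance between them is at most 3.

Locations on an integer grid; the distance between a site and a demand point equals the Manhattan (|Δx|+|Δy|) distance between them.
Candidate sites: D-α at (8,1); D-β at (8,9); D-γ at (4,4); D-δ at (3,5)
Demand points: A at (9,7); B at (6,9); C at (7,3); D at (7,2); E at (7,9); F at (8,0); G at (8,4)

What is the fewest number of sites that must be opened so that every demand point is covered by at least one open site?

Coverage sets (demand points within 3 of each site):
  D-α: {C, D, F, G}
  D-β: {A, B, E}
  D-γ: {}
  D-δ: {}
No single site covers all 7 demand points.
But {D-α, D-β} covers everything, so the minimum is 2.

2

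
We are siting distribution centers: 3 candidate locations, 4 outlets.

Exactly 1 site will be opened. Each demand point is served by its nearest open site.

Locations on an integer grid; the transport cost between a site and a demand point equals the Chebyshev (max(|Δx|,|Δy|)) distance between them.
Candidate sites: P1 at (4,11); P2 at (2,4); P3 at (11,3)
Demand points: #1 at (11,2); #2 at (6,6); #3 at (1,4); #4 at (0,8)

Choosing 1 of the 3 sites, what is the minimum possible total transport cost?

18

Open {P2}.
  #1→P2 9, #2→P2 4, #3→P2 1, #4→P2 4  ⇒ total 18.
Compare {P1}: total 25.
Compare {P3}: total 27.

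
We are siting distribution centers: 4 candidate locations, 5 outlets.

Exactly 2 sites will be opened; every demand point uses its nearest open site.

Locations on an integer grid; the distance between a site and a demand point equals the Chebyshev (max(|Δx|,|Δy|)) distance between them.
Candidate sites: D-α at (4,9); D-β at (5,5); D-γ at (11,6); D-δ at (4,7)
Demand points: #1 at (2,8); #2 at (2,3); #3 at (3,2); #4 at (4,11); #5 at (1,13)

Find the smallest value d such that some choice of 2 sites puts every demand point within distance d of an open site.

Open {D-α, D-β}.
  Farthest demand point is #5 at distance 4 (to D-α); all others are ≤ 4.
With {D-α, D-δ} the worst case is 5.
With {D-β, D-δ} the worst case is 6.
No size-2 selection achieves below 4.

4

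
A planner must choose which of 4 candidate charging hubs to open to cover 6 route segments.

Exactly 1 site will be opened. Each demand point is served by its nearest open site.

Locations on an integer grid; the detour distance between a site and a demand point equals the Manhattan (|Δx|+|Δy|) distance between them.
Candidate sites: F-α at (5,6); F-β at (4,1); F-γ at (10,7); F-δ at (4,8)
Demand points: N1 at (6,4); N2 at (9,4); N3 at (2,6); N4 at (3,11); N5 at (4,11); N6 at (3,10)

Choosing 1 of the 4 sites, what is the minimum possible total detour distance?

29

Open {F-δ}.
  N1→F-δ 6, N2→F-δ 9, N3→F-δ 4, N4→F-δ 4, N5→F-δ 3, N6→F-δ 3  ⇒ total 29.
Compare {F-α}: total 31.
Compare {F-β}: total 51.
No size-1 selection does better; minimum is 29.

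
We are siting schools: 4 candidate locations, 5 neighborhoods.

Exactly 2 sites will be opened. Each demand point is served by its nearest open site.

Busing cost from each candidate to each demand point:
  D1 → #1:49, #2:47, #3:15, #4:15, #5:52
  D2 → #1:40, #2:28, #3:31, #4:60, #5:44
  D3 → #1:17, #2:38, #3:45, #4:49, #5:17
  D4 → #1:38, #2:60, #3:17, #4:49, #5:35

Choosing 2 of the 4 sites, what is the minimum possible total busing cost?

Open {D1, D3}.
  #1→D3 17, #2→D3 38, #3→D1 15, #4→D1 15, #5→D3 17  ⇒ total 102.
Compare {D3, D4}: total 138.
Compare {D1, D2}: total 142.
No size-2 selection does better; minimum is 102.

102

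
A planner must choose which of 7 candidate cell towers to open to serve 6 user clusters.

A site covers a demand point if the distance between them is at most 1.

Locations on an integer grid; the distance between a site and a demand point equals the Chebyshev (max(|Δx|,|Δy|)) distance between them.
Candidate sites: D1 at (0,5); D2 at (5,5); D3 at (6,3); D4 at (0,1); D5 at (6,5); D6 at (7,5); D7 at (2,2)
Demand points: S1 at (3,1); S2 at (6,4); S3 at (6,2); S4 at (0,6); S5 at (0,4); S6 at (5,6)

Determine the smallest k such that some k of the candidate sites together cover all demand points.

4

Coverage sets (demand points within 1 of each site):
  D1: {S4, S5}
  D2: {S2, S6}
  D3: {S2, S3}
  D4: {}
  D5: {S2, S6}
  D6: {S2}
  D7: {S1}
No 3 sites suffice: every size-3 union leaves at least one demand point uncovered.
But {D1, D2, D3, D7} covers everything, so the minimum is 4.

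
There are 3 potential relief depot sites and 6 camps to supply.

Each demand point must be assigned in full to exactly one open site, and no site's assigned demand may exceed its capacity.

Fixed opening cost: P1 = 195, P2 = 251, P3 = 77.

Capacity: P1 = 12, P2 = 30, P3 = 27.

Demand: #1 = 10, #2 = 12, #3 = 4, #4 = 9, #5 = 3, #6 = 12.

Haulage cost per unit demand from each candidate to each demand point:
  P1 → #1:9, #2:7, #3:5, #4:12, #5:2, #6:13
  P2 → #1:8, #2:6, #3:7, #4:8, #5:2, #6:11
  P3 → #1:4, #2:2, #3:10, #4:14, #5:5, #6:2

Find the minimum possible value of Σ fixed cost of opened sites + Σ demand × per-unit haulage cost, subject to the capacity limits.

Open {P2, P3}; cheapest assignment that respects the capacities:
  P2 (cap 30, load 26): #1, #3, #4, #5 — cost 10×8 + 4×7 + 9×8 + 3×2 = 186
  P3 (cap 27, load 24): #2, #6 — cost 12×2 + 12×2 = 48
  Shipping 234, fixed 328 → total 562.
  Any other capacity-feasible assignment to {P2, P3} ships for at least 234.
Compare {P1, P2, P3}: its best feasible assignment gives total 749.
Every other set of open sites that can feasibly serve all demand totals ≥ 749 even under its best assignment. Minimum: 562.

562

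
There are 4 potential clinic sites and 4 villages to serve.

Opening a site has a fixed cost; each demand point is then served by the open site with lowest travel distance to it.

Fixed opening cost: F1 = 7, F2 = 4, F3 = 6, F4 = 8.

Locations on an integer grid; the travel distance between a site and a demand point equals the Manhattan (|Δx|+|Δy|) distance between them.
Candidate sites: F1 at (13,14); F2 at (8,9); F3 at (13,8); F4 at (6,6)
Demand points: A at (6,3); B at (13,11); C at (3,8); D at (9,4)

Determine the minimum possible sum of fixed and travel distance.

Open {F3, F4}: assign each demand point to its cheapest open site.
  A→F4 3, B→F3 3, C→F4 5, D→F4 5
  travel distance 16, fixed 14 → total 30.
Compare {F2}: travel distance 27 + fixed 4 = 31.
Compare {F1, F4}: travel distance 16 + fixed 15 = 31.
Compare {F2, F4}: travel distance 20 + fixed 12 = 32.
All other subsets cost ≥ 31. Minimum total cost: 30.

30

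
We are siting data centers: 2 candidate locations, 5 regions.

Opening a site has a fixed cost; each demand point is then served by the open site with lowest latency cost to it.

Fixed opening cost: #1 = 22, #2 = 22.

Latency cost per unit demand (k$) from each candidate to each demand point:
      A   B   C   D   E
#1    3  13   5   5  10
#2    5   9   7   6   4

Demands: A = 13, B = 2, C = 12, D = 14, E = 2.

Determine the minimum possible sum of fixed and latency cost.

237

Open {#1}: assign each demand point to its cheapest open site.
  A→#1 13×3=39, B→#1 2×13=26, C→#1 12×5=60, D→#1 14×5=70, E→#1 2×10=20
  latency cost 215, fixed 22 → total 237.
Compare {#1, #2}: latency cost 195 + fixed 44 = 239.
Compare {#2}: latency cost 259 + fixed 22 = 281.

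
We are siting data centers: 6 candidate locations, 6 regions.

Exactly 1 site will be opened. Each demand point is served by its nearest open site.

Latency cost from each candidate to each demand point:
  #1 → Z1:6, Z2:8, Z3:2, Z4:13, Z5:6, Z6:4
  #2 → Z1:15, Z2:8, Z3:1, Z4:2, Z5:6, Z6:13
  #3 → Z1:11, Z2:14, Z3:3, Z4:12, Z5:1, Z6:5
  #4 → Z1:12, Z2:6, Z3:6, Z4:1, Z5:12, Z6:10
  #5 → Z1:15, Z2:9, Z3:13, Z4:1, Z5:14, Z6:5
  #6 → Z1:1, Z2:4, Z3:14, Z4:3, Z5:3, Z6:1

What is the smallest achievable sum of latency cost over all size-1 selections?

26

Open {#6}.
  Z1→#6 1, Z2→#6 4, Z3→#6 14, Z4→#6 3, Z5→#6 3, Z6→#6 1  ⇒ total 26.
Compare {#1}: total 39.
Compare {#2}: total 45.
No size-1 selection does better; minimum is 26.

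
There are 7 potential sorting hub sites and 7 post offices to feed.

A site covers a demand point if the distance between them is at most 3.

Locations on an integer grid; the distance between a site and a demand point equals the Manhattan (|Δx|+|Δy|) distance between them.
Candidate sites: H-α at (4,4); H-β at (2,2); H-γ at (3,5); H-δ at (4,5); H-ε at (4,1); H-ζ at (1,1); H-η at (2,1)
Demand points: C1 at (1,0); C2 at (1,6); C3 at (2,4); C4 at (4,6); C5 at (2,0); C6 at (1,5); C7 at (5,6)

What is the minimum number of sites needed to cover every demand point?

2

Coverage sets (demand points within 3 of each site):
  H-α: {C3, C4, C7}
  H-β: {C1, C3, C5}
  H-γ: {C2, C3, C4, C6, C7}
  H-δ: {C3, C4, C6, C7}
  H-ε: {C5}
  H-ζ: {C1, C5}
  H-η: {C1, C3, C5}
No single site covers all 7 demand points.
But {H-β, H-γ} covers everything, so the minimum is 2.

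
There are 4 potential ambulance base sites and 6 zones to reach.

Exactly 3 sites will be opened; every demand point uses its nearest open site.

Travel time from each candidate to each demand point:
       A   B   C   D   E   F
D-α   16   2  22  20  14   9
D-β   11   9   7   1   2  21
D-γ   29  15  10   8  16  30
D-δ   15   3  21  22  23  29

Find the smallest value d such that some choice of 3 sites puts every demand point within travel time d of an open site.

11

Open {D-α, D-β, D-γ}.
  Farthest demand point is A at travel time 11 (to D-β); all others are ≤ 11.
With {D-α, D-β, D-δ} the worst case is 11.
With {D-α, D-γ, D-δ} the worst case is 15.
No size-3 selection achieves below 11.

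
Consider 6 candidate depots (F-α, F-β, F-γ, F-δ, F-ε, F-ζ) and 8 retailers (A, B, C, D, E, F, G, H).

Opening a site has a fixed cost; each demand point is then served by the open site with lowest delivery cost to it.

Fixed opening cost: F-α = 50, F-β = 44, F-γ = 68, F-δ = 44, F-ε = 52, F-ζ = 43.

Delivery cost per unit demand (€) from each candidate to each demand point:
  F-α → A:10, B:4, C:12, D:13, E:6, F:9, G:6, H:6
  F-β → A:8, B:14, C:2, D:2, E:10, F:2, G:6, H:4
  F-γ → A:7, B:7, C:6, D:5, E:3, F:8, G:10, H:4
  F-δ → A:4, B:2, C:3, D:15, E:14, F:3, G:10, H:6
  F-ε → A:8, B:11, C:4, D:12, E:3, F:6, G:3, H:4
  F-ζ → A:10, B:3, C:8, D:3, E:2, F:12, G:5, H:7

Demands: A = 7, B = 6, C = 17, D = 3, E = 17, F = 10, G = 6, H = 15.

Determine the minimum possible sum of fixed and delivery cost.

Open {F-β, F-ζ}: assign each demand point to its cheapest open site.
  A→F-β 7×8=56, B→F-ζ 6×3=18, C→F-β 17×2=34, D→F-β 3×2=6, E→F-ζ 17×2=34, F→F-β 10×2=20, G→F-ζ 6×5=30, H→F-β 15×4=60
  delivery cost 258, fixed 87 → total 345.
Compare {F-β, F-δ, F-ζ}: delivery cost 224 + fixed 131 = 355.
Compare {F-β, F-δ, F-ε}: delivery cost 229 + fixed 140 = 369.
Compare {F-δ, F-ζ}: delivery cost 284 + fixed 87 = 371.
All other subsets cost ≥ 355. Minimum total cost: 345.

345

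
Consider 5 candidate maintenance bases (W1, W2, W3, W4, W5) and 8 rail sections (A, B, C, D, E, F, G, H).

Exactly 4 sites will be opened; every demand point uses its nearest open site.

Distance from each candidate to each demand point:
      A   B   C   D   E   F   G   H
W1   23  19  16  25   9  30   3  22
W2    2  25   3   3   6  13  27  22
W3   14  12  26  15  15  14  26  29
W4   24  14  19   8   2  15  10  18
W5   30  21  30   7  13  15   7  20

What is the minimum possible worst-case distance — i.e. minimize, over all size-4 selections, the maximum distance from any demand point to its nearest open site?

Open {W1, W2, W3, W4}.
  Farthest demand point is H at distance 18 (to W4); all others are ≤ 18.
With {W1, W2, W4, W5} the worst case is 18.
With {W1, W3, W4, W5} the worst case is 18.
No size-4 selection achieves below 18.

18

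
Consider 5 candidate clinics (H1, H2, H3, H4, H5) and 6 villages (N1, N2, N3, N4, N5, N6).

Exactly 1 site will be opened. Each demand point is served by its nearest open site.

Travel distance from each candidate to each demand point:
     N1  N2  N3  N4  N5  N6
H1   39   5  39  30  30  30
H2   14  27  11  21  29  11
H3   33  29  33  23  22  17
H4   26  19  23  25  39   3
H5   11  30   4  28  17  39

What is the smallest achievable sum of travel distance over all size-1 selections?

Open {H2}.
  N1→H2 14, N2→H2 27, N3→H2 11, N4→H2 21, N5→H2 29, N6→H2 11  ⇒ total 113.
Compare {H5}: total 129.
Compare {H4}: total 135.
No size-1 selection does better; minimum is 113.

113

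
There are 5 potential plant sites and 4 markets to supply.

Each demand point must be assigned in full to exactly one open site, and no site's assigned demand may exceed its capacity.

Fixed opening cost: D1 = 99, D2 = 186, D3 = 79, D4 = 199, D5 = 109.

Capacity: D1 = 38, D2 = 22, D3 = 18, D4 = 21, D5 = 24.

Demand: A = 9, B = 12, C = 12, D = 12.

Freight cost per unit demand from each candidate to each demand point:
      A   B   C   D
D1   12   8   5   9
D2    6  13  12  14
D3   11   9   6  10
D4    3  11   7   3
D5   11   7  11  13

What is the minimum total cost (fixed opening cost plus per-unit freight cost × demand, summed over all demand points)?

517

Open {D1, D4}; cheapest assignment that respects the capacities:
  D1 (cap 38, load 24): B, C — cost 12×8 + 12×5 = 156
  D4 (cap 21, load 21): A, D — cost 9×3 + 12×3 = 63
  Shipping 219, fixed 298 → total 517.
  Any other capacity-feasible assignment to {D1, D4} ships for at least 219.
Compare {D1, D3}: its best feasible assignment gives total 541.
Compare {D1, D5}: its best feasible assignment gives total 559.
Every other set of open sites that can feasibly serve all demand totals ≥ 541 even under its best assignment. Minimum: 517.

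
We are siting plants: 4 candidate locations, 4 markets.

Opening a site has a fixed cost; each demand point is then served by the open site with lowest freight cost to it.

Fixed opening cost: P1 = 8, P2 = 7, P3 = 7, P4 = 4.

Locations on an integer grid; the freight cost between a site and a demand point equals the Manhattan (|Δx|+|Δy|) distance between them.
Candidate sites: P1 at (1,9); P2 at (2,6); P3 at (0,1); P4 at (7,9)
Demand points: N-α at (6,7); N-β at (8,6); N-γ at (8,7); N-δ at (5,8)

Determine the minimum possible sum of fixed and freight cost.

Open {P4}: assign each demand point to its cheapest open site.
  N-α→P4 3, N-β→P4 4, N-γ→P4 3, N-δ→P4 3
  freight cost 13, fixed 4 → total 17.
Compare {P2, P4}: freight cost 13 + fixed 11 = 24.
Compare {P3, P4}: freight cost 13 + fixed 11 = 24.
Compare {P1, P4}: freight cost 13 + fixed 12 = 25.
All other subsets cost ≥ 24. Minimum total cost: 17.

17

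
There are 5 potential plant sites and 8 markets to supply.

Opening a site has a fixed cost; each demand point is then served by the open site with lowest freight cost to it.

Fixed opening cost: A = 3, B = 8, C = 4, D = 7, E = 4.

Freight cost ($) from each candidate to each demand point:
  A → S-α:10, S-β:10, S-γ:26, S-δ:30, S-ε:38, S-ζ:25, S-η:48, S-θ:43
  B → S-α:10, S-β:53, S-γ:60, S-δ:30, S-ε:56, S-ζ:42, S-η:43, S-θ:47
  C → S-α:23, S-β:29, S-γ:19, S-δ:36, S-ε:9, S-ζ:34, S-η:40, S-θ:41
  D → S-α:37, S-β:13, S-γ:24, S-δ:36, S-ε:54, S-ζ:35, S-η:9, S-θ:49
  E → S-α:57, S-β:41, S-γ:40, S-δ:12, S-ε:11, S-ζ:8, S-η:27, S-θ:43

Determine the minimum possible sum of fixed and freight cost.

136

Open {A, C, D, E}: assign each demand point to its cheapest open site.
  S-α→A 10, S-β→A 10, S-γ→C 19, S-δ→E 12, S-ε→C 9, S-ζ→E 8, S-η→D 9, S-θ→C 41
  freight cost 118, fixed 18 → total 136.
Compare {A, D, E}: freight cost 127 + fixed 14 = 141.
Compare {B, C, D, E}: freight cost 121 + fixed 23 = 144.
Compare {A, B, C, D, E}: freight cost 118 + fixed 26 = 144.
All other subsets cost ≥ 141. Minimum total cost: 136.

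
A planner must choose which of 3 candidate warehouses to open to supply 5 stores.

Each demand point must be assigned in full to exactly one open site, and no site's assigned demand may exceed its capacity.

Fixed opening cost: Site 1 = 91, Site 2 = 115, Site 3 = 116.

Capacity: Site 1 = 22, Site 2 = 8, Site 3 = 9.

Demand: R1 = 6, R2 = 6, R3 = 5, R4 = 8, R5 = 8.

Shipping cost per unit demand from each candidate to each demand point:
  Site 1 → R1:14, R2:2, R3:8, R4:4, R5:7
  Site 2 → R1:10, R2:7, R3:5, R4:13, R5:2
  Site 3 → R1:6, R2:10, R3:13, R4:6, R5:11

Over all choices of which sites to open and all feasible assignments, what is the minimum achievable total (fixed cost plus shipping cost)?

Open {Site 1, Site 2, Site 3}; cheapest assignment that respects the capacities:
  Site 1 (cap 22, load 19): R2, R3, R4 — cost 6×2 + 5×8 + 8×4 = 84
  Site 2 (cap 8, load 8): R5 — cost 8×2 = 16
  Site 3 (cap 9, load 6): R1 — cost 6×6 = 36
  Shipping 136, fixed 322 → total 458.
  Any other capacity-feasible assignment to {Site 1, Site 2, Site 3} ships for at least 136.
Total demand is 33 and no other set of sites has combined capacity ≥ 33, so {Site 1, Site 2, Site 3} is the only feasible choice of open sites. Minimum: 458.

458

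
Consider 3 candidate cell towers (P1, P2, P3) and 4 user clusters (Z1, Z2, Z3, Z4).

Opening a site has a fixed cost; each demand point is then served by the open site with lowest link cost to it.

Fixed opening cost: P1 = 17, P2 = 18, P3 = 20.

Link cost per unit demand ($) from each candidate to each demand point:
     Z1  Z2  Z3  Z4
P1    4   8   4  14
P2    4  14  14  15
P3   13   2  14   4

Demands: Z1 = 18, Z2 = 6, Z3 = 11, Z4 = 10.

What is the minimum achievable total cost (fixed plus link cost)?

Open {P1, P3}: assign each demand point to its cheapest open site.
  Z1→P1 18×4=72, Z2→P3 6×2=12, Z3→P1 11×4=44, Z4→P3 10×4=40
  link cost 168, fixed 37 → total 205.
Compare {P1, P2, P3}: link cost 168 + fixed 55 = 223.
Compare {P2, P3}: link cost 278 + fixed 38 = 316.
Compare {P1}: link cost 304 + fixed 17 = 321.
All other subsets cost ≥ 223. Minimum total cost: 205.

205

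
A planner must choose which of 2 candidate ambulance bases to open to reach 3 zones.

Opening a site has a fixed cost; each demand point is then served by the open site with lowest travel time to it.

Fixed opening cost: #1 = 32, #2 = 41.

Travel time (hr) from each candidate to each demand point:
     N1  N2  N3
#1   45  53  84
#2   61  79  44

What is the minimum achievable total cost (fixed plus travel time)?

214

Open {#1}: assign each demand point to its cheapest open site.
  N1→#1 45, N2→#1 53, N3→#1 84
  travel time 182, fixed 32 → total 214.
Compare {#1, #2}: travel time 142 + fixed 73 = 215.
Compare {#2}: travel time 184 + fixed 41 = 225.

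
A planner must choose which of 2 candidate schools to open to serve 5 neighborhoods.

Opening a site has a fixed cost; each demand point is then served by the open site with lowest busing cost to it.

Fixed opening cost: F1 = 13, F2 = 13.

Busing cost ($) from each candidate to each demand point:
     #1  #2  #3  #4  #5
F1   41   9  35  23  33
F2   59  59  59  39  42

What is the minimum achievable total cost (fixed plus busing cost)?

Open {F1}: assign each demand point to its cheapest open site.
  #1→F1 41, #2→F1 9, #3→F1 35, #4→F1 23, #5→F1 33
  busing cost 141, fixed 13 → total 154.
Compare {F1, F2}: busing cost 141 + fixed 26 = 167.
Compare {F2}: busing cost 258 + fixed 13 = 271.

154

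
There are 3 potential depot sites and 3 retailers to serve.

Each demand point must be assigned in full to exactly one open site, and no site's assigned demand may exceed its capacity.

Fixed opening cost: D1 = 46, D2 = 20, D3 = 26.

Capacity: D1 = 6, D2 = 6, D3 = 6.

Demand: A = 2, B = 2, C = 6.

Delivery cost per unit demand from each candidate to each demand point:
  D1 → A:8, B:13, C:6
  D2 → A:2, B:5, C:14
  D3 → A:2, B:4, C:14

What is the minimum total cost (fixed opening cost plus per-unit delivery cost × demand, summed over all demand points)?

Open {D1, D2}; cheapest assignment that respects the capacities:
  D1 (cap 6, load 6): C — cost 6×6 = 36
  D2 (cap 6, load 4): A, B — cost 2×2 + 2×5 = 14
  Shipping 50, fixed 66 → total 116.
  Any other capacity-feasible assignment to {D1, D2} ships for at least 50.
Compare {D1, D3}: its best feasible assignment gives total 120.
Compare {D1, D2, D3}: its best feasible assignment gives total 140.
Every other set of open sites that can feasibly serve all demand totals ≥ 120 even under its best assignment. Minimum: 116.

116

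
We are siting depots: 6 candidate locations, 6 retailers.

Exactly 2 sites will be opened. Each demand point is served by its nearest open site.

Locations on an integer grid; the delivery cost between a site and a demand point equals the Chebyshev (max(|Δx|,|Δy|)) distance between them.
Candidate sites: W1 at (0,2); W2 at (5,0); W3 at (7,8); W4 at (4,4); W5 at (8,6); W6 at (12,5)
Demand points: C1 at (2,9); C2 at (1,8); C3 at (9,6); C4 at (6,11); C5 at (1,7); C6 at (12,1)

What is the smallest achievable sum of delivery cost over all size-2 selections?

23

Open {W4, W5}.
  C1→W4 5, C2→W4 4, C3→W5 1, C4→W5 5, C5→W4 3, C6→W5 5  ⇒ total 23.
Compare {W3, W4}: total 24.
Compare {W4, W6}: total 25.
No size-2 selection does better; minimum is 23.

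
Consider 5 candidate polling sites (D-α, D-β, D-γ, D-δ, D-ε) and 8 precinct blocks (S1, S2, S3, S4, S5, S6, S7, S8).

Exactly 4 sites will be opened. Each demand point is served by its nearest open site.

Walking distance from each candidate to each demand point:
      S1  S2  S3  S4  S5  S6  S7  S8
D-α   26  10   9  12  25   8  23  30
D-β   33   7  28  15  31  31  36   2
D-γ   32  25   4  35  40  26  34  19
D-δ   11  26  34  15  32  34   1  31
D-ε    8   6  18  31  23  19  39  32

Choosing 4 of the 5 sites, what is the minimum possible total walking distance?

Open {D-α, D-β, D-δ, D-ε}.
  S1→D-ε 8, S2→D-ε 6, S3→D-α 9, S4→D-α 12, S5→D-ε 23, S6→D-α 8, S7→D-δ 1, S8→D-β 2  ⇒ total 69.
Compare {D-α, D-β, D-γ, D-δ}: total 70.
Compare {D-β, D-γ, D-δ, D-ε}: total 78.
No size-4 selection does better; minimum is 69.

69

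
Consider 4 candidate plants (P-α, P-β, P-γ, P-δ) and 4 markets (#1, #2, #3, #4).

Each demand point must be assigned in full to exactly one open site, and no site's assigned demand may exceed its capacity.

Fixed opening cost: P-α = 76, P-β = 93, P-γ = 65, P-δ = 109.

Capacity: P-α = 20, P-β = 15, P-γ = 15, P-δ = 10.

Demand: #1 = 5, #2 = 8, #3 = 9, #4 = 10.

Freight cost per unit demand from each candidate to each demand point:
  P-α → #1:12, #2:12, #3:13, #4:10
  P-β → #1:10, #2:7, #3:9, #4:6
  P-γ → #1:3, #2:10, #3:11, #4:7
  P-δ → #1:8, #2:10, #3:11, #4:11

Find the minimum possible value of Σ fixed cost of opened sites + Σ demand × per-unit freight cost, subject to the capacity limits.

Open {P-α, P-γ}; cheapest assignment that respects the capacities:
  P-α (cap 20, load 17): #2, #3 — cost 8×12 + 9×13 = 213
  P-γ (cap 15, load 15): #1, #4 — cost 5×3 + 10×7 = 85
  Shipping 298, fixed 141 → total 439.
  Any other capacity-feasible assignment to {P-α, P-γ} ships for at least 298.
Compare {P-α, P-β}: its best feasible assignment gives total 492.
Compare {P-α, P-β, P-γ}: its best feasible assignment gives total 492.
Every other set of open sites that can feasibly serve all demand totals ≥ 492 even under its best assignment. Minimum: 439.

439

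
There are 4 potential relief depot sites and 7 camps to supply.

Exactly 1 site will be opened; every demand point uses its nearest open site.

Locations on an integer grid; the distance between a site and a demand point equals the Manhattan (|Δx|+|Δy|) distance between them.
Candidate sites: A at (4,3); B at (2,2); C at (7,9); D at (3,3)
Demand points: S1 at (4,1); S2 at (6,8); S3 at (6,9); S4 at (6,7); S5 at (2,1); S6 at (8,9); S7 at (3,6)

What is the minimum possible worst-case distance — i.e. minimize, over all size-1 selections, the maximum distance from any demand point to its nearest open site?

Open {A}.
  Farthest demand point is S6 at distance 10 (to A); all others are ≤ 10.
With {D} the worst case is 11.
With {B} the worst case is 13.
No size-1 selection achieves below 10.

10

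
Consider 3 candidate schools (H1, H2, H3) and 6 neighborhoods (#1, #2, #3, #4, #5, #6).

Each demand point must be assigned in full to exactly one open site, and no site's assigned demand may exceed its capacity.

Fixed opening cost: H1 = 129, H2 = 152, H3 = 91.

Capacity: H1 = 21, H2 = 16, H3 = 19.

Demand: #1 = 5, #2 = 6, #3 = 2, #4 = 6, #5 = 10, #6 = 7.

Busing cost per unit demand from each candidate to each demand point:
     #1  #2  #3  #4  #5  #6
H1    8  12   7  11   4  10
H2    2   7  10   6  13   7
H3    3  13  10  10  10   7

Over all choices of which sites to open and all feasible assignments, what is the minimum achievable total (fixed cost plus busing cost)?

Open {H1, H3}; cheapest assignment that respects the capacities:
  H1 (cap 21, load 18): #2, #3, #5 — cost 6×12 + 2×7 + 10×4 = 126
  H3 (cap 19, load 18): #1, #4, #6 — cost 5×3 + 6×10 + 7×7 = 124
  Shipping 250, fixed 220 → total 470.
  Any other capacity-feasible assignment to {H1, H3} ships for at least 250.
Compare {H1, H2}: its best feasible assignment gives total 538.
Compare {H1, H2, H3}: its best feasible assignment gives total 568.
Every other set of open sites that can feasibly serve all demand totals ≥ 538 even under its best assignment. Minimum: 470.

470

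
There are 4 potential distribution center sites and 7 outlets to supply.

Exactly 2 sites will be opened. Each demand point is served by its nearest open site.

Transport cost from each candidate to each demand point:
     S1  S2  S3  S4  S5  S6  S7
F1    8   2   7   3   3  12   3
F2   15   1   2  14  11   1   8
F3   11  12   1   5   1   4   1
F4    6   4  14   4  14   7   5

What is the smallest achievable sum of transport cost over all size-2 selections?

Open {F1, F3}.
  S1→F1 8, S2→F1 2, S3→F3 1, S4→F1 3, S5→F3 1, S6→F3 4, S7→F3 1  ⇒ total 20.
Compare {F1, F2}: total 21.
Compare {F2, F3}: total 21.
No size-2 selection does better; minimum is 20.

20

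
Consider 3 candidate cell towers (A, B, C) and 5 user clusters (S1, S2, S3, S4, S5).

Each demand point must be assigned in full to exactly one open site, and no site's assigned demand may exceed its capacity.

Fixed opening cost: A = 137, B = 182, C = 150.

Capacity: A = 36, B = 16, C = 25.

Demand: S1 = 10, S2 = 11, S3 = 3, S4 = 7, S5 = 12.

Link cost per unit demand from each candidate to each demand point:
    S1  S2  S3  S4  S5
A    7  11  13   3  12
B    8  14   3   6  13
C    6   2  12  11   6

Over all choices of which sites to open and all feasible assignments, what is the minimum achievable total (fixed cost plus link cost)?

511

Open {A, C}; cheapest assignment that respects the capacities:
  A (cap 36, load 20): S1, S3, S4 — cost 10×7 + 3×13 + 7×3 = 130
  C (cap 25, load 23): S2, S5 — cost 11×2 + 12×6 = 94
  Shipping 224, fixed 287 → total 511.
  Any other capacity-feasible assignment to {A, C} ships for at least 224.
Compare {A, B, C}: its best feasible assignment gives total 663.
Compare {A, B}: its best feasible assignment gives total 694.
Every other set of open sites that can feasibly serve all demand totals ≥ 663 even under its best assignment. Minimum: 511.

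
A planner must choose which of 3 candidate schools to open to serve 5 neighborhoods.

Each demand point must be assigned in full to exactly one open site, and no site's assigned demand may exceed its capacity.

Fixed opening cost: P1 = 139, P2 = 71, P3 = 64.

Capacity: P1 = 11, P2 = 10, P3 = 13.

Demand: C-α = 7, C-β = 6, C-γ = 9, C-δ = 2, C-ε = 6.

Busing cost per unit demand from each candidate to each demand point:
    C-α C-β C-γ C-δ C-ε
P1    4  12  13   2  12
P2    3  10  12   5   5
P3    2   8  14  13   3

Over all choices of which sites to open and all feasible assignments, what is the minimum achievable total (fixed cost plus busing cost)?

480

Open {P1, P2, P3}; cheapest assignment that respects the capacities:
  P1 (cap 11, load 9): C-α, C-δ — cost 7×4 + 2×2 = 32
  P2 (cap 10, load 9): C-γ — cost 9×12 = 108
  P3 (cap 13, load 12): C-β, C-ε — cost 6×8 + 6×3 = 66
  Shipping 206, fixed 274 → total 480.
  Any other capacity-feasible assignment to {P1, P2, P3} ships for at least 206.
Total demand is 30 and no other set of sites has combined capacity ≥ 30, so {P1, P2, P3} is the only feasible choice of open sites. Minimum: 480.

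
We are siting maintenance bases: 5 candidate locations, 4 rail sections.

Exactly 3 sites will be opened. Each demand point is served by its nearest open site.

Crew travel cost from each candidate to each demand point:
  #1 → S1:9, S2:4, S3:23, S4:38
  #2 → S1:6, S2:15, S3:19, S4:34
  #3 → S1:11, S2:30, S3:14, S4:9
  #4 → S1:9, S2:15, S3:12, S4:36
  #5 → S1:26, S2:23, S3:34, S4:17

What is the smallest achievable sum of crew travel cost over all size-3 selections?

33

Open {#1, #2, #3}.
  S1→#2 6, S2→#1 4, S3→#3 14, S4→#3 9  ⇒ total 33.
Compare {#1, #3, #4}: total 34.
Compare {#1, #3, #5}: total 36.
No size-3 selection does better; minimum is 33.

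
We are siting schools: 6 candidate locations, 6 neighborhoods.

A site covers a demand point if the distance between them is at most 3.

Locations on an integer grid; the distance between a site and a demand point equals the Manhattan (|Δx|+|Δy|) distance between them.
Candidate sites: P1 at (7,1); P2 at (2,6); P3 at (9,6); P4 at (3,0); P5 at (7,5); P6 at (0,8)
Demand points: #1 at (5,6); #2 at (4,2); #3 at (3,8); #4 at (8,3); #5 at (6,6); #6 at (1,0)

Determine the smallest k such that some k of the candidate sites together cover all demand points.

3

Coverage sets (demand points within 3 of each site):
  P1: {#4}
  P2: {#1, #3}
  P3: {#5}
  P4: {#2, #6}
  P5: {#1, #4, #5}
  P6: {#3}
No 2 sites suffice: every size-2 union leaves at least one demand point uncovered.
But {P2, P4, P5} covers everything, so the minimum is 3.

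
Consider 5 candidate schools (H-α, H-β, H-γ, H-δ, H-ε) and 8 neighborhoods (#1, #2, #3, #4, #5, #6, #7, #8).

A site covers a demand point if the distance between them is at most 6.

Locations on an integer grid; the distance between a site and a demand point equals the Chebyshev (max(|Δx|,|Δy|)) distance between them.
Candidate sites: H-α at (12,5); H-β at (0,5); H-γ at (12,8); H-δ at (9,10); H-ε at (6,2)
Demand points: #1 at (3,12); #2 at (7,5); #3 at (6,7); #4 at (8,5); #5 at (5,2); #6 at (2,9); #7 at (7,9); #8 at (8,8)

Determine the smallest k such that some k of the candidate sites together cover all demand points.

Coverage sets (demand points within 6 of each site):
  H-α: {#2, #3, #4, #7, #8}
  H-β: {#3, #5, #6}
  H-γ: {#2, #3, #4, #7, #8}
  H-δ: {#1, #2, #3, #4, #7, #8}
  H-ε: {#2, #3, #4, #5, #8}
No single site covers all 8 demand points.
But {H-β, H-δ} covers everything, so the minimum is 2.

2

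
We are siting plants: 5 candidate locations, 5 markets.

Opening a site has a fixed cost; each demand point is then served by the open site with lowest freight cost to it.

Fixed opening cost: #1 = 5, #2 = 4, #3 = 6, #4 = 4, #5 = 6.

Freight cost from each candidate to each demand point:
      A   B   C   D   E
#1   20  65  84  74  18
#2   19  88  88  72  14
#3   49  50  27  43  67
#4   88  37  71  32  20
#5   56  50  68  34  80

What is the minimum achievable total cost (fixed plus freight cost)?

143

Open {#2, #3, #4}: assign each demand point to its cheapest open site.
  A→#2 19, B→#4 37, C→#3 27, D→#4 32, E→#2 14
  freight cost 129, fixed 14 → total 143.
Compare {#1, #2, #3, #4}: freight cost 129 + fixed 19 = 148.
Compare {#1, #3, #4}: freight cost 134 + fixed 15 = 149.
Compare {#2, #3, #4, #5}: freight cost 129 + fixed 20 = 149.
All other subsets cost ≥ 148. Minimum total cost: 143.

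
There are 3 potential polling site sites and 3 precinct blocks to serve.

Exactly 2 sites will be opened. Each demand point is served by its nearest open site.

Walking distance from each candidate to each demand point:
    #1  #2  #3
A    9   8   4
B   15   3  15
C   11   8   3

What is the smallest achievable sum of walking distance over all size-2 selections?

16

Open {A, B}.
  #1→A 9, #2→B 3, #3→A 4  ⇒ total 16.
Compare {B, C}: total 17.
Compare {A, C}: total 20.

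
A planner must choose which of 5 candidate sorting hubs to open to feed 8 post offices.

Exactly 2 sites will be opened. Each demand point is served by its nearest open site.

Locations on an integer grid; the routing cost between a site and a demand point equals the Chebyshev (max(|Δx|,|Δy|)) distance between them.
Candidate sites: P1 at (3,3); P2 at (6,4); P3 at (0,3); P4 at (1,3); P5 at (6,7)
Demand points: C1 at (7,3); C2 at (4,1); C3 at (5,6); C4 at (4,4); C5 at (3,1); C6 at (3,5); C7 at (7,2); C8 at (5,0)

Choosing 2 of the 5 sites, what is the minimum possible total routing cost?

Open {P1, P2}.
  C1→P2 1, C2→P1 2, C3→P2 2, C4→P1 1, C5→P1 2, C6→P1 2, C7→P2 2, C8→P1 3  ⇒ total 15.
Compare {P2, P4}: total 18.
Compare {P1, P5}: total 19.
No size-2 selection does better; minimum is 15.

15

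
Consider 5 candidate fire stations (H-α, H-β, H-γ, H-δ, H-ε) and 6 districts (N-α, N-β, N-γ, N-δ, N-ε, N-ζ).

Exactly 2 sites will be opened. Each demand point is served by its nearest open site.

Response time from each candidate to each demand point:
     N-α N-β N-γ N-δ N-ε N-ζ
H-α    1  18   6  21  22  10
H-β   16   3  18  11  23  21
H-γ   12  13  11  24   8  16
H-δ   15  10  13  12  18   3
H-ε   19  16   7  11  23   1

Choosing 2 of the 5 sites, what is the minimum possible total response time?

Open {H-α, H-δ}.
  N-α→H-α 1, N-β→H-δ 10, N-γ→H-α 6, N-δ→H-δ 12, N-ε→H-δ 18, N-ζ→H-δ 3  ⇒ total 50.
Compare {H-γ, H-ε}: total 52.
Compare {H-α, H-β}: total 53.
No size-2 selection does better; minimum is 50.

50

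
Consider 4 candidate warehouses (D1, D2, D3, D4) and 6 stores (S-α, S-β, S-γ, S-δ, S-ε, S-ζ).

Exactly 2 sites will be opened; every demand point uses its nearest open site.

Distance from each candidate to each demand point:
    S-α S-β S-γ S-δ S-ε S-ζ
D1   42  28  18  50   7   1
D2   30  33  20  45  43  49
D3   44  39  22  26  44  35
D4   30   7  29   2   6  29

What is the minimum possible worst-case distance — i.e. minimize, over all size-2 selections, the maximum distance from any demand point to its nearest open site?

30

Open {D1, D4}.
  Farthest demand point is S-α at distance 30 (to D4); all others are ≤ 30.
With {D2, D4} the worst case is 30.
With {D3, D4} the worst case is 30.
No size-2 selection achieves below 30.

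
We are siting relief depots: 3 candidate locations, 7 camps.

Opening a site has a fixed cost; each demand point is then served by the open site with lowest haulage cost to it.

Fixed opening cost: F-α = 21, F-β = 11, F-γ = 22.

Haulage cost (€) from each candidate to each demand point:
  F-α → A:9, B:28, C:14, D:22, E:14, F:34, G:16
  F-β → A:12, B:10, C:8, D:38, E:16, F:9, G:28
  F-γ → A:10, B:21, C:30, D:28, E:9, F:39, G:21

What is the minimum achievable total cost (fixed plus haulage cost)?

Open {F-α, F-β}: assign each demand point to its cheapest open site.
  A→F-α 9, B→F-β 10, C→F-β 8, D→F-α 22, E→F-α 14, F→F-β 9, G→F-α 16
  haulage cost 88, fixed 32 → total 120.
Compare {F-β, F-γ}: haulage cost 95 + fixed 33 = 128.
Compare {F-β}: haulage cost 121 + fixed 11 = 132.
Compare {F-α, F-β, F-γ}: haulage cost 83 + fixed 54 = 137.
All other subsets cost ≥ 128. Minimum total cost: 120.

120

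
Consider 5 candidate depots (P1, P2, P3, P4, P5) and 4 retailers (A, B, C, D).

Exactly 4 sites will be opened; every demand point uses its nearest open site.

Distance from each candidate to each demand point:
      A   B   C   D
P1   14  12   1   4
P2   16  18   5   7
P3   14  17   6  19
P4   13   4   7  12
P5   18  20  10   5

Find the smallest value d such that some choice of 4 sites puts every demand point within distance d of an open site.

13

Open {P1, P2, P3, P4}.
  Farthest demand point is A at distance 13 (to P4); all others are ≤ 13.
With {P1, P2, P4, P5} the worst case is 13.
With {P1, P3, P4, P5} the worst case is 13.
No size-4 selection achieves below 13.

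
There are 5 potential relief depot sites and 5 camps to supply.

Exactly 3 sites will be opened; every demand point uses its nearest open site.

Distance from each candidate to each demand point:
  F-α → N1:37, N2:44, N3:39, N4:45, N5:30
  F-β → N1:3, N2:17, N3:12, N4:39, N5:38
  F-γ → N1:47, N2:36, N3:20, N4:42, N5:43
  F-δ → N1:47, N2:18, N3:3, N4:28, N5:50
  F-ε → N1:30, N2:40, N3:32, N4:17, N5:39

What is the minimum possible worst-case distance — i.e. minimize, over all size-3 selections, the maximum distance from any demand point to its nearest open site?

30

Open {F-α, F-β, F-δ}.
  Farthest demand point is N5 at distance 30 (to F-α); all others are ≤ 30.
With {F-α, F-β, F-ε} the worst case is 30.
With {F-α, F-δ, F-ε} the worst case is 30.
No size-3 selection achieves below 30.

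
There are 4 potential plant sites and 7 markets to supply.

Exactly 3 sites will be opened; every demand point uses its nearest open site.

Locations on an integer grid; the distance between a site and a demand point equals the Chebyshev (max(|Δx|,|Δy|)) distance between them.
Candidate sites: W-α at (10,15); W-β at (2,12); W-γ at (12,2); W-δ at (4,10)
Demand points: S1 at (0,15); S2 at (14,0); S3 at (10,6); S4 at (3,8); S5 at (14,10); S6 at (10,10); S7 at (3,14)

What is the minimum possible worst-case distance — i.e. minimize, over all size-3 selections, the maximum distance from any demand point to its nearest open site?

Open {W-α, W-β, W-γ}.
  Farthest demand point is S5 at distance 5 (to W-α); all others are ≤ 5.
With {W-α, W-γ, W-δ} the worst case is 5.
With {W-β, W-γ, W-δ} the worst case is 8.
No size-3 selection achieves below 5.

5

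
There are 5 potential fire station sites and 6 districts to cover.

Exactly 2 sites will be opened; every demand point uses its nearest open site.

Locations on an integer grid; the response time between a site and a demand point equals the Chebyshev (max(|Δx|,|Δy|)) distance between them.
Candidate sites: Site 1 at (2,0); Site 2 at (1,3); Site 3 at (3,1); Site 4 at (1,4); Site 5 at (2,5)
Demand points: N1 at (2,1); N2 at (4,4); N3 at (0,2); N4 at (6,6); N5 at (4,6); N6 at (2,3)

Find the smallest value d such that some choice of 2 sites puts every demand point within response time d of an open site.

4

Open {Site 1, Site 5}.
  Farthest demand point is N4 at response time 4 (to Site 5); all others are ≤ 4.
With {Site 2, Site 5} the worst case is 4.
With {Site 3, Site 5} the worst case is 4.
No size-2 selection achieves below 4.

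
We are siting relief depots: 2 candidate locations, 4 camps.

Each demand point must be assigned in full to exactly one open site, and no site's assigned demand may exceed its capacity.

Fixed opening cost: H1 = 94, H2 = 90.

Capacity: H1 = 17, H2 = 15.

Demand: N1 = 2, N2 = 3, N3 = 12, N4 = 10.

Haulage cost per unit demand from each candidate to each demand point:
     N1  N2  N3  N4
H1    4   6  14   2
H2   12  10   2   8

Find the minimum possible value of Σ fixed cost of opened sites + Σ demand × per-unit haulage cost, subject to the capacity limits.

Open {H1, H2}; cheapest assignment that respects the capacities:
  H1 (cap 17, load 15): N1, N2, N4 — cost 2×4 + 3×6 + 10×2 = 46
  H2 (cap 15, load 12): N3 — cost 12×2 = 24
  Shipping 70, fixed 184 → total 254.
  Any other capacity-feasible assignment to {H1, H2} ships for at least 70.
Total demand is 27 and no other set of sites has combined capacity ≥ 27, so {H1, H2} is the only feasible choice of open sites. Minimum: 254.

254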